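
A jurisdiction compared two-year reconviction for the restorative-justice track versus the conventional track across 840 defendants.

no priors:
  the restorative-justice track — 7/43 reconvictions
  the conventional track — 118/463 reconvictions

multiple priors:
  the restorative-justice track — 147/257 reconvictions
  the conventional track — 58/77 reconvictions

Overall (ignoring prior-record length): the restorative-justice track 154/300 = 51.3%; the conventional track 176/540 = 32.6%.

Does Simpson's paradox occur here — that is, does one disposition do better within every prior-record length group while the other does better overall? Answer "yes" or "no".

yes

Within each prior-record length level (no priors 16.3% vs 25.5%; multiple priors 57.2% vs 75.3%), the restorative-justice track has the lower rate every time. Pooled: 51.3% vs 32.6% — the conventional track has the lower rate overall. The two comparisons disagree.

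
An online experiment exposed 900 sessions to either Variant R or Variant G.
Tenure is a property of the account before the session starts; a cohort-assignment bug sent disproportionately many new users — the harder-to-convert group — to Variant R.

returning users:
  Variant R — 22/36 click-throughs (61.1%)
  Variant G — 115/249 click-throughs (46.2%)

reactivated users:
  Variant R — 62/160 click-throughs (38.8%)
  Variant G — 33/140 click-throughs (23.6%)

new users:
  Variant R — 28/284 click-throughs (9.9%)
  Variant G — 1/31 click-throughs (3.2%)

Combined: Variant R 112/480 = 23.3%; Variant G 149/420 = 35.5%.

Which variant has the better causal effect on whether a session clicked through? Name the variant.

Variant R

The stratified and pooled comparisons disagree (Variant R wins within each user tenure; Variant G wins overall), so the answer turns on the causal role of user tenure.
Since user tenure is a pre-existing factor (not a product of the variant) and it affects the outcome on its own, it is a confounder. The stratified rates, not the pooled rate, identify the causal effect.
Within each level — returning users: 61.1% vs 46.2%; reactivated users: 38.8% vs 23.6%; new users: 9.9% vs 3.2% — Variant R is higher every time.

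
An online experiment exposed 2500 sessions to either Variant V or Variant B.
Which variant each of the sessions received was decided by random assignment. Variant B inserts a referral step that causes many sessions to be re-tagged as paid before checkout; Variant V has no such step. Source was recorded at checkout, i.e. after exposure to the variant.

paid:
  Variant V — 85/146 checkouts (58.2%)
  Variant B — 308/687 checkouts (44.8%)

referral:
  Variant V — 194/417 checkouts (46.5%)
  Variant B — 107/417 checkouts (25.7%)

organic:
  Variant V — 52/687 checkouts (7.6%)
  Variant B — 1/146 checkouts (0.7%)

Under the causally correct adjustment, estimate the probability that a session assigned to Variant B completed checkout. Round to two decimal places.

The traffic source-specific comparison favours Variant V throughout, but the pooled figures favour Variant B. The question is whether to condition on traffic source.
Traffic source lies on the pathway variant → traffic source → outcome, so adjusting for it blocks the indirect effect. For the total causal effect of variant, use the unadjusted pooled rates.
So P(outcome | do(Variant B)) is just the pooled rate for Variant B: 416/1250 = 0.333.

0.33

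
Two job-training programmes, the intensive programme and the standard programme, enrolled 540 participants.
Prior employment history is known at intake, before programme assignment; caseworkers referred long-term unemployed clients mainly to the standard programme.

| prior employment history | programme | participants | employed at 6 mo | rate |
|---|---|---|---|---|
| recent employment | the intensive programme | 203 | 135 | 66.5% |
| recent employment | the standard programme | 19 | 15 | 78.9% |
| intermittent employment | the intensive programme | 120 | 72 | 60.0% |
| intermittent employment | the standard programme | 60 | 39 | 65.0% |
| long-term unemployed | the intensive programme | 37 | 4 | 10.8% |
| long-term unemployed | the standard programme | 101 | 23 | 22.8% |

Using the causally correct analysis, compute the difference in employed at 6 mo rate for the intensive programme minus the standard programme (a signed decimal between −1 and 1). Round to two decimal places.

-0.10

The stratified and pooled comparisons disagree (the standard programme wins within each prior employment history; the intensive programme wins overall), so the answer turns on the causal role of prior employment history.
Prior employment history satisfies the back-door criterion: it is not a descendant of the programme, and it blocks the spurious path from programme to outcome. Adjusting for it (i.e., using the within-prior employment history rates) gives the causal effect.
Adjusting over the population distribution of prior employment history: 0.411·(0.665−0.789) + 0.333·(0.600−0.650) + 0.256·(0.108−0.228) = -0.098.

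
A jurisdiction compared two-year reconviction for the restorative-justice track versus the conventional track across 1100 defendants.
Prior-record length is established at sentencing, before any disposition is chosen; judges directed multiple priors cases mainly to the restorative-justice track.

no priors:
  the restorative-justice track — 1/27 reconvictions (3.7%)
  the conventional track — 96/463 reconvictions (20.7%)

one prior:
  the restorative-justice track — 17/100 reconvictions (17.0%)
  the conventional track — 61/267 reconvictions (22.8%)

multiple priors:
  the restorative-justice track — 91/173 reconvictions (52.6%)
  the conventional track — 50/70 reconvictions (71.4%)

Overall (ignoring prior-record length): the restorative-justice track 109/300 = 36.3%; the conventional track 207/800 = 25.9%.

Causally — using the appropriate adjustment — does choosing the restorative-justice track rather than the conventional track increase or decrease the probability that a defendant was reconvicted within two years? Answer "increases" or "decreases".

The stratified and pooled comparisons disagree (the restorative-justice track wins within each prior-record length; the conventional track wins overall), so the answer turns on the causal role of prior-record length.
Prior-record length satisfies the back-door criterion: it is not a descendant of the disposition, and it blocks the spurious path from disposition to outcome. Adjusting for it (i.e., using the within-prior-record length rates) gives the causal effect.
Within each level — no priors: 3.7% vs 20.7%; one prior: 17.0% vs 22.8%; multiple priors: 52.6% vs 71.4% — the restorative-justice track is lower every time.

decreases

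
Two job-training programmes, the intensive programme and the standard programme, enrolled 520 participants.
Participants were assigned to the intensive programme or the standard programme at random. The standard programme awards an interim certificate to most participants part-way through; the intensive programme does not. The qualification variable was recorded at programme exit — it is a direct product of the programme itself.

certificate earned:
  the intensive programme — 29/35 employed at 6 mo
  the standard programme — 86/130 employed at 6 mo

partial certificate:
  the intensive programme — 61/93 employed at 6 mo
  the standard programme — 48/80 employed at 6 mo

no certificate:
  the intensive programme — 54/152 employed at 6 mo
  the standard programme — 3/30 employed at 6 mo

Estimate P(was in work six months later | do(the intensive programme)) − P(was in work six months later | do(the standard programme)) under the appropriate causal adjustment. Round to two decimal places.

The stratified and pooled comparisons disagree (the intensive programme wins within each qualification attained during the programme; the standard programme wins overall), so the answer turns on the causal role of qualification attained during the programme.
The distribution of qualification attained during the programme is itself part of what the programme does — it is an intermediate outcome. Holding it fixed would remove that part of the effect; the total effect is the pooled difference.
The causal difference is the pooled difference: 0.514 − 0.571 = -0.057.

-0.06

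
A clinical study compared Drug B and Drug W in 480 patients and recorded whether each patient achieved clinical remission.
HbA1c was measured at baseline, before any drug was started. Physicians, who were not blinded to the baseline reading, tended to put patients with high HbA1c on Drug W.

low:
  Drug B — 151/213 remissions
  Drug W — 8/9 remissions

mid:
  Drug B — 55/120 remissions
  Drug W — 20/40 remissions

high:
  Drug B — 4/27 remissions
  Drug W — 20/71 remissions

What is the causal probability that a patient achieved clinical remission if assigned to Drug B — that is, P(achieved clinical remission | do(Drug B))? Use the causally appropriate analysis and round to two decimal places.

0.51

Since HbA1c is a pre-existing factor (not a product of the drug) and it affects the outcome on its own, it is a confounder. The stratified rates, not the pooled rate, identify the causal effect.
Standardising Drug B to the population HbA1c mix: 0.463·151/213 + 0.333·55/120 + 0.204·4/27 = 0.511.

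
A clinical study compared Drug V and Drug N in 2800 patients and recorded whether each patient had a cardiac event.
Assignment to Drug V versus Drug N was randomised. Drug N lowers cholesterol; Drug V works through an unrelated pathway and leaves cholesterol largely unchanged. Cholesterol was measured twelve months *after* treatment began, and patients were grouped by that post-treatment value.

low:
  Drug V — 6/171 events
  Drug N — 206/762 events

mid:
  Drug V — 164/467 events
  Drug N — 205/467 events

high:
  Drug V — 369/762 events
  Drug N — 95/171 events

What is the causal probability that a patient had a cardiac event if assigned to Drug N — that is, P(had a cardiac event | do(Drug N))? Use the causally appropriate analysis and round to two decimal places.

The stratified and pooled comparisons disagree (Drug V wins within each cholesterol; Drug N wins overall), so the answer turns on the causal role of cholesterol.
The distribution of cholesterol is itself part of what the drug does — it is an intermediate outcome. Holding it fixed would remove that part of the effect; the total effect is the pooled difference.
So P(outcome | do(Drug N)) is just the pooled rate for Drug N: 506/1400 = 0.361.

0.36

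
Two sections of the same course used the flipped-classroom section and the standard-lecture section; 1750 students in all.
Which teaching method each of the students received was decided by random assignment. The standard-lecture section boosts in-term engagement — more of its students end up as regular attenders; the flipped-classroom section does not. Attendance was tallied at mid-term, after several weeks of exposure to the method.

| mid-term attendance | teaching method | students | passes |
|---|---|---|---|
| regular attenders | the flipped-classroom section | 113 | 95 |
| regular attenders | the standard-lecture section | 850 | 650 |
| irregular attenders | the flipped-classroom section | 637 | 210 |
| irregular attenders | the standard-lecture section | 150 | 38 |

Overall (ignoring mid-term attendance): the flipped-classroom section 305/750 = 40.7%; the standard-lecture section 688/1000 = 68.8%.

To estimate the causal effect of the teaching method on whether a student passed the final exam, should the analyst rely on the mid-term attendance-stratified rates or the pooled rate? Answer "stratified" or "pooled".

pooled

Stratifying would compare teaching methods among students the teaching methods themselves sorted into mid-term attendance groups — a form of selection on an intermediate. The unconditioned pooled rates give the total causal effect.
Pooled: the flipped-classroom section 40.7% vs the standard-lecture section 68.8%; the standard-lecture section is higher overall.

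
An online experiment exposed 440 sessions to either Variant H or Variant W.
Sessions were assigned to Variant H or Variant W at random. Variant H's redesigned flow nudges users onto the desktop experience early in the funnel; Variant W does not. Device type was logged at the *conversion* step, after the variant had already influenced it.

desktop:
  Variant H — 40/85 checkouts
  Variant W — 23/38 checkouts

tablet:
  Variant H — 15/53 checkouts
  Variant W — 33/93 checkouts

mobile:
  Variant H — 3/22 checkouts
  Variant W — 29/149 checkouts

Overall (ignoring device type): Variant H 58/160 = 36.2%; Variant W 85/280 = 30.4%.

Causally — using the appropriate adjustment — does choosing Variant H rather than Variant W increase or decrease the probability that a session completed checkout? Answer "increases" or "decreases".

increases

Within every device type level Variant W has the higher rate, yet pooled Variant H does — Simpson's reversal.
Device type is downstream of the variant. One should not condition on a consequence of treatment, so the overall rates are the right comparison.
Pooled: Variant H 36.2% vs Variant W 30.4%; Variant H is higher overall.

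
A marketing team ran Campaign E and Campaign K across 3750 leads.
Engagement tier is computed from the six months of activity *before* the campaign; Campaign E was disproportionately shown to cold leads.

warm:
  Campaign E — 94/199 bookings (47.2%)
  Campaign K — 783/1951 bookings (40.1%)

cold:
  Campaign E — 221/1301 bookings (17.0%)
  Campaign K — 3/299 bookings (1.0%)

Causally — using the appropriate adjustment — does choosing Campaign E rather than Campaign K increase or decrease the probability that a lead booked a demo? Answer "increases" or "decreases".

Within every engagement tier level Campaign E has the higher rate, yet pooled Campaign K does — Simpson's reversal.
Engagement tier is set before the campaign has any effect — it is not caused by the campaign — and it independently drives the outcome. That makes it a confounder, so the causal comparison is within engagement tier levels.
Within each level — warm: 47.2% vs 40.1%; cold: 17.0% vs 1.0% — Campaign E is higher every time.

increases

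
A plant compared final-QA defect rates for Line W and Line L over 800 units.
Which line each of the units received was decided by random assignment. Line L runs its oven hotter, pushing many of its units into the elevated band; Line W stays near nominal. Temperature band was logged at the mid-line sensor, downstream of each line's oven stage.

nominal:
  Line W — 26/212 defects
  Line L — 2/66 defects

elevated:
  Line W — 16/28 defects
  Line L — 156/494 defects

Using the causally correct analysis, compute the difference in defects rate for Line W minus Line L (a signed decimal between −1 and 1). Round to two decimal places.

-0.11

In-process temperature band is downstream of the line. One should not condition on a consequence of treatment, so the overall rates are the right comparison.
The causal difference is the pooled difference: 0.175 − 0.282 = -0.107.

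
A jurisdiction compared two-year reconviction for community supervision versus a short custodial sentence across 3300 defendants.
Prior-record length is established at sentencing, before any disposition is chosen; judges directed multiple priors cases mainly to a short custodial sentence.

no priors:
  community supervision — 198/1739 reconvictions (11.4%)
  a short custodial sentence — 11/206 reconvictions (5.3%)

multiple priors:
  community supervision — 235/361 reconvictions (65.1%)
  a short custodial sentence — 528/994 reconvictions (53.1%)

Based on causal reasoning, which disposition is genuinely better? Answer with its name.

Here prior-record length is a common cause — it drives both which disposition a case falls under and the outcome. The crude comparison mixes populations; the stratum-specific rates are the causally relevant ones.
Within each level — no priors: 11.4% vs 5.3%; multiple priors: 65.1% vs 53.1% — a short custodial sentence is lower every time.

a short custodial sentence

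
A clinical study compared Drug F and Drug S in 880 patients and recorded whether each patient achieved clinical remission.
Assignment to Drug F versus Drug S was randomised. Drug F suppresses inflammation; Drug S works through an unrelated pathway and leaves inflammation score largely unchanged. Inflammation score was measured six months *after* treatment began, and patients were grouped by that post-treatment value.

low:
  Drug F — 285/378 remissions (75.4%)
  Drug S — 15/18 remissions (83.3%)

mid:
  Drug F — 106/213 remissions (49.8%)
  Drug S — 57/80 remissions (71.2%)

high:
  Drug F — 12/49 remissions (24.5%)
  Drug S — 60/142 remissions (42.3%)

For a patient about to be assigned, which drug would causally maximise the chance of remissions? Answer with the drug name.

Inflammation score lies on the pathway drug → inflammation score → outcome, so adjusting for it blocks the indirect effect. For the total causal effect of drug, use the unadjusted pooled rates.
Pooled: Drug F 63.0% vs Drug S 55.0%; Drug F is higher overall.

Drug F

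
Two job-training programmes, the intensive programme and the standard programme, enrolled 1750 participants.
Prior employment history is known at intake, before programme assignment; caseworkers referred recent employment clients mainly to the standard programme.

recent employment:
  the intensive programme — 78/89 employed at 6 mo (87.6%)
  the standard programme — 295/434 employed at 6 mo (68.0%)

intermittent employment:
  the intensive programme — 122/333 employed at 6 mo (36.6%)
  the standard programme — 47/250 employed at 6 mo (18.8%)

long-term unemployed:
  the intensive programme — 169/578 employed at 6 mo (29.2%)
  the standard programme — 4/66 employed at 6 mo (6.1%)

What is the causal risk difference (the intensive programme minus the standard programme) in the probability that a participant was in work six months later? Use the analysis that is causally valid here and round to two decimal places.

Since prior employment history is a pre-existing factor (not a product of the programme) and it affects the outcome on its own, it is a confounder. The stratified rates, not the pooled rate, identify the causal effect.
Adjusting over the population distribution of prior employment history: 0.299·(0.876−0.680) + 0.333·(0.366−0.188) + 0.368·(0.292−0.061) = +0.203.

+0.20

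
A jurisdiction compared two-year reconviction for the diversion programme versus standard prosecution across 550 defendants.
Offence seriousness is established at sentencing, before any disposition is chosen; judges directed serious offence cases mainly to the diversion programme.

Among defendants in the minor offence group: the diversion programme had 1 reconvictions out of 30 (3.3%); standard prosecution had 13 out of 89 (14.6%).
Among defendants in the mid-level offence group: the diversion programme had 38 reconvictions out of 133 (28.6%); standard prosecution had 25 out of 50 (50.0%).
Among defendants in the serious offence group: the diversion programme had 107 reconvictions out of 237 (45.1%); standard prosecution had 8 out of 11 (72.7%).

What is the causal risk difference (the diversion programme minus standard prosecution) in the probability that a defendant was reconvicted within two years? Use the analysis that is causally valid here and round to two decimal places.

Within every offence seriousness level the diversion programme has the lower rate, yet pooled standard prosecution does — Simpson's reversal.
Offence seriousness is set before the disposition has any effect — it is not caused by the disposition — and it independently drives the outcome. That makes it a confounder, so the causal comparison is within offence seriousness levels.
Adjusting over the population distribution of offence seriousness: 0.216·(0.033−0.146) + 0.333·(0.286−0.500) + 0.451·(0.451−0.727) = -0.220.

-0.22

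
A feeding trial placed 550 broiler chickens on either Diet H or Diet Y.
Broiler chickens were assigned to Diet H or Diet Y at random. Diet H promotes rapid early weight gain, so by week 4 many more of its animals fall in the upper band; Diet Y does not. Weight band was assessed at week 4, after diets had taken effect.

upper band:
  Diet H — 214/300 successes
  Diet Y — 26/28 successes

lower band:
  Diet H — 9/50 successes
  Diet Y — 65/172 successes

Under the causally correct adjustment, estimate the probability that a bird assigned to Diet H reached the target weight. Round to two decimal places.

0.64

The stratified and pooled comparisons disagree (Diet Y wins within each week-4 weight band; Diet H wins overall), so the answer turns on the causal role of week-4 weight band.
Because the diet influences week-4 weight band, week-4 weight band is a post-treatment mediator, not a confounder. Stratifying on it would bias the estimate; the causal effect is the crude pooled difference.
So P(outcome | do(Diet H)) is just the pooled rate for Diet H: 223/350 = 0.637.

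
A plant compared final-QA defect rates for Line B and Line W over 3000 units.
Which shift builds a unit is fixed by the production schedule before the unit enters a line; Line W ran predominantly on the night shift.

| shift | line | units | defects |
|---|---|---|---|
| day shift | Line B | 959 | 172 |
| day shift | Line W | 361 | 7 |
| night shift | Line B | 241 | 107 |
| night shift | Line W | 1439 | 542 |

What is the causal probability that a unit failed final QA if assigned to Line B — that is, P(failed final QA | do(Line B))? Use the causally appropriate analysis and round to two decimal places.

Nothing the line does changes shift; the imbalance is an allocation artefact. With shift also predicting the outcome, the pooled figure is confounded, and the within-stratum comparison is the causal one.
Standardising Line B to the population shift mix: 0.440·172/959 + 0.560·107/241 = 0.328.

0.33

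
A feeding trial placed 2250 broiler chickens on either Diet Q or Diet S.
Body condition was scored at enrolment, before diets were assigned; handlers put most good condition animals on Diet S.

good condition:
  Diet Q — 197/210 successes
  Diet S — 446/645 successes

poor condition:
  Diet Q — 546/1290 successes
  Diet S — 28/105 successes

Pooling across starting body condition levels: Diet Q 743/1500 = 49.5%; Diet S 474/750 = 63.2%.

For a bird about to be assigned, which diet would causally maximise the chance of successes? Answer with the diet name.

Diet Q

Diet Q is higher inside every starting body condition stratum but Diet S is higher in aggregate. Whether to stratify depends on how starting body condition relates to the diet.
Starting body condition is set before the diet has any effect — it is not caused by the diet — and it independently drives the outcome. That makes it a confounder, so the causal comparison is within starting body condition levels.
Within each level — good condition: 93.8% vs 69.1%; poor condition: 42.3% vs 26.7% — Diet Q is higher every time.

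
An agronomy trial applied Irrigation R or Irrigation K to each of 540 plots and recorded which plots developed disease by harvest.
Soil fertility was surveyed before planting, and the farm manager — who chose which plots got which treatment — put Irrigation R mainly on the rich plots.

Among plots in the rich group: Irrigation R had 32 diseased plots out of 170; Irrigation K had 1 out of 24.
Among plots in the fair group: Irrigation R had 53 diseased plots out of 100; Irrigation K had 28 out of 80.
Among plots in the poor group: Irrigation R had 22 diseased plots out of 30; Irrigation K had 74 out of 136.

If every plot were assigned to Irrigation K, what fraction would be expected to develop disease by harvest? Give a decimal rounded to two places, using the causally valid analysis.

The imbalance in soil fertility arose from how plots were allocated, not from anything the irrigation did; and soil fertility independently affects the outcome. The pooled gap is confounded — condition on soil fertility.
Standardising Irrigation K to the population soil fertility mix: 0.359·1/24 + 0.333·28/80 + 0.307·74/136 = 0.299.

0.30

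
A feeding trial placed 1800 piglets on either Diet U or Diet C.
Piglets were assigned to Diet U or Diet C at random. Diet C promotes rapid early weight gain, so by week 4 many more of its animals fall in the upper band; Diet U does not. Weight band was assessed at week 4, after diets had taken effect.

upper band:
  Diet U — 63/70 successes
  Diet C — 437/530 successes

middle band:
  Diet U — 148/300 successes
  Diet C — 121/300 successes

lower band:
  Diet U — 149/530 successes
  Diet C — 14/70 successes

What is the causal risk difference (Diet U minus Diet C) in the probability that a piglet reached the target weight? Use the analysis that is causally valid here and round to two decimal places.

Within every week-4 weight band level Diet U has the higher rate, yet pooled Diet C does — Simpson's reversal.
Because the diet influences week-4 weight band, week-4 weight band is a post-treatment mediator, not a confounder. Stratifying on it would bias the estimate; the causal effect is the crude pooled difference.
The causal difference is the pooled difference: 0.400 − 0.636 = -0.236.

-0.24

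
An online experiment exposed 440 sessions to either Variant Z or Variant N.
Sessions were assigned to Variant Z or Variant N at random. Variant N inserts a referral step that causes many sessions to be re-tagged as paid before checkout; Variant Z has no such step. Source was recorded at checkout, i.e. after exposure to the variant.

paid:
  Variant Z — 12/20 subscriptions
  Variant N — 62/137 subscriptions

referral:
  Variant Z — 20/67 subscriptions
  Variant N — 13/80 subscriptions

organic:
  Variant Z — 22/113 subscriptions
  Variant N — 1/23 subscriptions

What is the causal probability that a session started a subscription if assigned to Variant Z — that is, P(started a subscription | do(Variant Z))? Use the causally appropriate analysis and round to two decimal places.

0.27

The distribution of traffic source is itself part of what the variant does — it is an intermediate outcome. Holding it fixed would remove that part of the effect; the total effect is the pooled difference.
So P(outcome | do(Variant Z)) is just the pooled rate for Variant Z: 54/200 = 0.270.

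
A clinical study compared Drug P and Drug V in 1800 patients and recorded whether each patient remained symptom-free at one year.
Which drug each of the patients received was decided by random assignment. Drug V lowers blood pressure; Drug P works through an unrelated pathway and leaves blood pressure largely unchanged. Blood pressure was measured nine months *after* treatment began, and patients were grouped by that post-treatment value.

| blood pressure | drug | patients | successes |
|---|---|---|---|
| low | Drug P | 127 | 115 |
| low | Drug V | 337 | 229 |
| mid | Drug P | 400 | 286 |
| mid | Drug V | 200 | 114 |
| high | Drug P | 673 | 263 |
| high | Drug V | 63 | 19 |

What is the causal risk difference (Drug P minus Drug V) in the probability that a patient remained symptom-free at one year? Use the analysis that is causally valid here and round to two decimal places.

Blood pressure is recorded after the drug and is itself shifted by it — it sits on the causal path from drug to outcome. Conditioning on a mediator would strip out part of the effect we want; the pooled comparison gives the total causal effect.
The causal difference is the pooled difference: 0.553 − 0.603 = -0.050.

-0.05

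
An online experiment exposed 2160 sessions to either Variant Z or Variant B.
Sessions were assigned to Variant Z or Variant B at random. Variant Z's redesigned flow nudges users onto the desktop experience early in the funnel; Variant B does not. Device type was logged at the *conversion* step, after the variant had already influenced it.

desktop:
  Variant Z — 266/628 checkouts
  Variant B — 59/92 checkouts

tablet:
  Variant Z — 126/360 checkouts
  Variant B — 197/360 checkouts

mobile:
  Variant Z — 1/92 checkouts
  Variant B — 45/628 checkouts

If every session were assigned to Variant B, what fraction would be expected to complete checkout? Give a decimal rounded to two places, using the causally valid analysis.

0.28

The distribution of device type is itself part of what the variant does — it is an intermediate outcome. Holding it fixed would remove that part of the effect; the total effect is the pooled difference.
So P(outcome | do(Variant B)) is just the pooled rate for Variant B: 301/1080 = 0.279.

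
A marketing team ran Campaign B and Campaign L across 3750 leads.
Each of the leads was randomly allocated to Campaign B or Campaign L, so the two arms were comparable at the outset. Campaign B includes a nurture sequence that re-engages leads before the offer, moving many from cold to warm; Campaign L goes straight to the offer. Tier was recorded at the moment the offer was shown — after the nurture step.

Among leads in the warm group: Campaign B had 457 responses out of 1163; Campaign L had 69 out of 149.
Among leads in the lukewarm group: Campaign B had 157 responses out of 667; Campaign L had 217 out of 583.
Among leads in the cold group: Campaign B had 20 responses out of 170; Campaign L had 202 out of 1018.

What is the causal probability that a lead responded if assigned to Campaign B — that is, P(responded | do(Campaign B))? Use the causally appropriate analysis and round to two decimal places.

0.32

The distribution of engagement tier is itself part of what the campaign does — it is an intermediate outcome. Holding it fixed would remove that part of the effect; the total effect is the pooled difference.
So P(outcome | do(Campaign B)) is just the pooled rate for Campaign B: 634/2000 = 0.317.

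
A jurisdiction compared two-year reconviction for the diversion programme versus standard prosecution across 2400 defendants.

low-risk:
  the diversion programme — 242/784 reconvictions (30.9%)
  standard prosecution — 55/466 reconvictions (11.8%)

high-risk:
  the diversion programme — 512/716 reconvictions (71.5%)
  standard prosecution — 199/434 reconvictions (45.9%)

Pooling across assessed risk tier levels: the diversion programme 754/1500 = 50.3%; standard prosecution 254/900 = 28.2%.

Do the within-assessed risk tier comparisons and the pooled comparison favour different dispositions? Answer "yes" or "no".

Within each assessed risk tier level (low-risk 30.9% vs 11.8%; high-risk 71.5% vs 45.9%), standard prosecution has the lower rate every time. Pooled: 50.3% vs 28.2% — standard prosecution has the lower rate overall. They agree.

no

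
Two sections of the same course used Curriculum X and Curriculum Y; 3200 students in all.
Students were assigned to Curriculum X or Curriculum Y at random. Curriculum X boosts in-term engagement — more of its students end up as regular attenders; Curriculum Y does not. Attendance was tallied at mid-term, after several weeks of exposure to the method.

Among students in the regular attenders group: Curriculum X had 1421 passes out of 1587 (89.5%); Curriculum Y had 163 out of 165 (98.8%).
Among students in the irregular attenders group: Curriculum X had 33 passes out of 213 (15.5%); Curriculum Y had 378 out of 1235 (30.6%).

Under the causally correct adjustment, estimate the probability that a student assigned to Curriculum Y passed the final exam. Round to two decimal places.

Mid-term attendance is downstream of the teaching method. One should not condition on a consequence of treatment, so the overall rates are the right comparison.
So P(outcome | do(Curriculum Y)) is just the pooled rate for Curriculum Y: 541/1400 = 0.386.

0.39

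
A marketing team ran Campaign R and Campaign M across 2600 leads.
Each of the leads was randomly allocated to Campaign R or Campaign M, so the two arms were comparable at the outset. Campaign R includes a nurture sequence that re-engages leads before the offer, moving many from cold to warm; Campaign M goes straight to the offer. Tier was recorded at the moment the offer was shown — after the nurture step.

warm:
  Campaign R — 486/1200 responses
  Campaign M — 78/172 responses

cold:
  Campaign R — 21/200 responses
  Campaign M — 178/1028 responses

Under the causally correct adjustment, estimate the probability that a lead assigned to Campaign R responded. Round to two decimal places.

0.36

Campaign M is higher inside every engagement tier stratum but Campaign R is higher in aggregate. Whether to stratify depends on how engagement tier relates to the campaign.
Engagement tier lies on the pathway campaign → engagement tier → outcome, so adjusting for it blocks the indirect effect. For the total causal effect of campaign, use the unadjusted pooled rates.
So P(outcome | do(Campaign R)) is just the pooled rate for Campaign R: 507/1400 = 0.362.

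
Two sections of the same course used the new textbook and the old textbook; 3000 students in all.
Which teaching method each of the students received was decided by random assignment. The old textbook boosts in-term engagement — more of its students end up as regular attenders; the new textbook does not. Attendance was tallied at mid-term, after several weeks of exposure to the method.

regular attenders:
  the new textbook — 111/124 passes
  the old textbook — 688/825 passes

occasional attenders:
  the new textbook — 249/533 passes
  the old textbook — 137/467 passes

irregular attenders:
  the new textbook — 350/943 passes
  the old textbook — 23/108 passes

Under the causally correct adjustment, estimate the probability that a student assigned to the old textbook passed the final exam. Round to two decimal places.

The mid-term attendance-specific comparison favours the new textbook throughout, but the pooled figures favour the old textbook. The question is whether to condition on mid-term attendance.
Stratifying would compare teaching methods among students the teaching methods themselves sorted into mid-term attendance groups — a form of selection on an intermediate. The unconditioned pooled rates give the total causal effect.
So P(outcome | do(the old textbook)) is just the pooled rate for the old textbook: 848/1400 = 0.606.

0.61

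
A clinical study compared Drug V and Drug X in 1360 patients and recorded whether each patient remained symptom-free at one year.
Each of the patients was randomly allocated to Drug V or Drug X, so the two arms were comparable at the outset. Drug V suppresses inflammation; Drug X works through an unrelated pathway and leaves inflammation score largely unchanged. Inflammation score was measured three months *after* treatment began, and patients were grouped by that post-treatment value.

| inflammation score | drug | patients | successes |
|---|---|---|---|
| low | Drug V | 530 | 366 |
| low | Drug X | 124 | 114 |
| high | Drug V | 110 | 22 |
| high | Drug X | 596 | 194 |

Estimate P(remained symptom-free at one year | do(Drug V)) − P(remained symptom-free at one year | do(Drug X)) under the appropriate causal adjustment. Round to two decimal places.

Drug X is higher inside every inflammation score stratum but Drug V is higher in aggregate. Whether to stratify depends on how inflammation score relates to the drug.
Inflammation score is downstream of the drug. One should not condition on a consequence of treatment, so the overall rates are the right comparison.
The causal difference is the pooled difference: 0.606 − 0.428 = +0.178.

+0.18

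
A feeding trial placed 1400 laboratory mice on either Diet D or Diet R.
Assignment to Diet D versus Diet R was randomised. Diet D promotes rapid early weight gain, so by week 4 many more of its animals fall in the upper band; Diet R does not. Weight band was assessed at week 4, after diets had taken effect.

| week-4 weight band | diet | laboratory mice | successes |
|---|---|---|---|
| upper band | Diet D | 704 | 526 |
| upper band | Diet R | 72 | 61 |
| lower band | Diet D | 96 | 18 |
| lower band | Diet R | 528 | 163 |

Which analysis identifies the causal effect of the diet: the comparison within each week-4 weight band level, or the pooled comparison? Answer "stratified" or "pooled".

pooled

Within every week-4 weight band level Diet R has the higher rate, yet pooled Diet D does — Simpson's reversal.
Stratifying would compare diets among laboratory mice the diets themselves sorted into week-4 weight band groups — a form of selection on an intermediate. The unconditioned pooled rates give the total causal effect.
Pooled: Diet D 68.0% vs Diet R 37.3%; Diet D is higher overall.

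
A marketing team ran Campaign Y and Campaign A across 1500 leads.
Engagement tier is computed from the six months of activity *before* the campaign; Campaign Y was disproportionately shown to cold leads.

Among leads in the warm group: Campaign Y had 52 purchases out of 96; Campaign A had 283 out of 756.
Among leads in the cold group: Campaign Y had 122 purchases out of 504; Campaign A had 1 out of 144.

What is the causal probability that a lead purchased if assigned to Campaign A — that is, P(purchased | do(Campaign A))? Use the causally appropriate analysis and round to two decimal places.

The engagement tier-specific comparison favours Campaign Y throughout, but the pooled figures favour Campaign A. The question is whether to condition on engagement tier.
Engagement tier is set before the campaign has any effect — it is not caused by the campaign — and it independently drives the outcome. That makes it a confounder, so the causal comparison is within engagement tier levels.
Standardising Campaign A to the population engagement tier mix: 0.568·283/756 + 0.432·1/144 = 0.216.

0.22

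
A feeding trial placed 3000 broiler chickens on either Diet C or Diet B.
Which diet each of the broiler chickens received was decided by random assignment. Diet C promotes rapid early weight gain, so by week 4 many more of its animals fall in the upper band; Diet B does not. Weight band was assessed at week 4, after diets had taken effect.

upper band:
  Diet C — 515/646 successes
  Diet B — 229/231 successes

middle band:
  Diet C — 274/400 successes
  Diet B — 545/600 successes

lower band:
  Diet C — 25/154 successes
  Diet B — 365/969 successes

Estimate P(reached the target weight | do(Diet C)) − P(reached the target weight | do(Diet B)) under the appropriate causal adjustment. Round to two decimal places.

+0.05

The stratified and pooled comparisons disagree (Diet B wins within each week-4 weight band; Diet C wins overall), so the answer turns on the causal role of week-4 weight band.
Week-4 weight band lies on the pathway diet → week-4 weight band → outcome, so adjusting for it blocks the indirect effect. For the total causal effect of diet, use the unadjusted pooled rates.
The causal difference is the pooled difference: 0.678 − 0.633 = +0.046.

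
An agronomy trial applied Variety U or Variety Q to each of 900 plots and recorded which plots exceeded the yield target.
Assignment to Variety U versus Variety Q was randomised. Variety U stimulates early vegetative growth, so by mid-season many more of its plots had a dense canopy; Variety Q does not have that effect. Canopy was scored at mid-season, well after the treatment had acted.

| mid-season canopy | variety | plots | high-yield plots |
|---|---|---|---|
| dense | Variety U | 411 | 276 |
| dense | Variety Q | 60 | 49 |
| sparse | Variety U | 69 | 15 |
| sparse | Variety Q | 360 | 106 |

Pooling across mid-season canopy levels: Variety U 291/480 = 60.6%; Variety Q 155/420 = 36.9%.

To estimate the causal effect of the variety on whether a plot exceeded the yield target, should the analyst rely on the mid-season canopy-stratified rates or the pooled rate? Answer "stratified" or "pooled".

Because the variety influences mid-season canopy, mid-season canopy is a post-treatment mediator, not a confounder. Stratifying on it would bias the estimate; the causal effect is the crude pooled difference.
Pooled: Variety U 60.6% vs Variety Q 36.9%; Variety U is higher overall.

pooled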